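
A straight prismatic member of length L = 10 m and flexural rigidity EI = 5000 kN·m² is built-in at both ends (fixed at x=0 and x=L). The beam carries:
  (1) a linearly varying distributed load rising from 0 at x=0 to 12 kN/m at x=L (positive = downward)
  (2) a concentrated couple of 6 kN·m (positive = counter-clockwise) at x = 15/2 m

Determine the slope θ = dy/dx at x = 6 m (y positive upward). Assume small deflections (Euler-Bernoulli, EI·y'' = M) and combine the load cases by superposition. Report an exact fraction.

θ(6) = 201/50000 rad

Load 1 — triangular load w₀=12 kN/m (0→w₀ over full span):
  θ_1 = -w₀(2x(L-x)(L-2x)(x+2L)+x²(L-x)²)/(120LEI) = -12·(2·6·(10-6)·(10-2·6)·(6+2·10)+6²·(10-6)²)/(120·10·5000) = 12/3125 rad
Load 2 — applied couple M₀=6 kN·m at a=15/2 m (b=L-a=5/2):
  θ_2 = (R_Ax²/2 - M_Ax)/EI  [x≤a] with R_A=27/40, M_A=15/8 = ((27/40)·6²/2 - (15/8)·6)/5000 = 9/50000 rad
Superposition: θ = Σ θ_i = 201/50000 rad ≈ 0.004020 rad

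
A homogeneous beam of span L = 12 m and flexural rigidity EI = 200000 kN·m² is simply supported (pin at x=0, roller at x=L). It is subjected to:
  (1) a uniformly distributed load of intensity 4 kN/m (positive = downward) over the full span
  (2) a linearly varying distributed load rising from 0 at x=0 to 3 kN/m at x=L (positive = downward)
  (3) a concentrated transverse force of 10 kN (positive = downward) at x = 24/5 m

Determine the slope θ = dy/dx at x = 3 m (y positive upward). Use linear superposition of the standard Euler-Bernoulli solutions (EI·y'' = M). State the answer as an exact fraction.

Load 1 — uniform load w=4 kN/m over full span:
  θ_1 = -w(L³-6Lx²+4x³)/(24EI) = -4·(12³-6·12·3²+4·3³)/(24·200000) = -99/100000 rad
Load 2 — triangular load w₀=3 kN/m (0→w₀ over full span):
  θ_2 = -w₀(7L⁴-30L²x²+15x⁴)/(360LEI) = -3·(7·12⁴-30·12²·3²+15·3⁴)/(360·12·200000) = -11943/32000000 rad
Load 3 — point force P=10 kN at a=24/5 m (b=L-a=36/5):
  θ_3 = -Pb(L²-b²-3x²)/(6LEI)  [x≤a] = -10·(36/5)·(12²-(36/5)²-3·3²)/(6·12·200000) = -1629/5000000 rad
Superposition: θ = Σ θ_i = -270243/160000000 rad ≈ -0.001689 rad

θ(3) = -270243/160000000 rad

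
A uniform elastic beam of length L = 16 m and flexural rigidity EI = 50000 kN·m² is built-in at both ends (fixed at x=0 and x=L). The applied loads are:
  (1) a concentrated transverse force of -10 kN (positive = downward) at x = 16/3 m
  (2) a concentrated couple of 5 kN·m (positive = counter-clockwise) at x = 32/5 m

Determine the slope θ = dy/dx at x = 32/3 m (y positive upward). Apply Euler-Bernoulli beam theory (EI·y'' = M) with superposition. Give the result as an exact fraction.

θ(32/3) = -2162/3796875 rad

Load 1 — point force P=-10 kN at a=16/3 m (b=L-a=32/3):
  θ_1 = Pa²(L-x)(2bL-(3b+a)(L-x))/(2L³EI)  [x>a] = (-10)·(16/3)²·(16-(32/3))·(2·(32/3)·16-(3·(32/3)+(16/3))·(16-(32/3)))/(2·16³·50000) = -16/30375 rad
Load 2 — applied couple M₀=5 kN·m at a=32/5 m (b=L-a=48/5):
  θ_2 = (R_Ax²/2 - M_Ax - M₀(x-a))/EI  [x>a] with R_A=9/20, M_A=3/5 = ((9/20)·(32/3)²/2 - (3/5)·(32/3) - 5·((32/3)-(32/5)))/50000 = -2/46875 rad
Superposition: θ = Σ θ_i = -2162/3796875 rad ≈ -0.000569 rad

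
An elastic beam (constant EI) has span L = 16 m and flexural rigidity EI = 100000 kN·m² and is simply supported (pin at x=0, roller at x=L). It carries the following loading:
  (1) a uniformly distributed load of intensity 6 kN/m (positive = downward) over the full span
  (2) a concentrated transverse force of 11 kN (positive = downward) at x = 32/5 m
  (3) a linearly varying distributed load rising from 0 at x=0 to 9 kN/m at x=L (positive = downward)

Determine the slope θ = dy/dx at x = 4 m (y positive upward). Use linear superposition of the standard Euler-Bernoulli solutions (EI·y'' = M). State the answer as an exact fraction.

Load 1 — uniform load w=6 kN/m over full span:
  θ_1 = -w(L³-6Lx²+4x³)/(24EI) = -6·(16³-6·16·4²+4·4³)/(24·100000) = -22/3125 rad
Load 2 — point force P=11 kN at a=32/5 m (b=L-a=48/5):
  θ_2 = -Pb(L²-b²-3x²)/(6LEI)  [x≤a] = -11·(48/5)·(16²-(48/5)²-3·4²)/(6·16·100000) = -1991/1562500 rad
Load 3 — triangular load w₀=9 kN/m (0→w₀ over full span):
  θ_3 = -w₀(7L⁴-30L²x²+15x⁴)/(360LEI) = -9·(7·16⁴-30·16²·4²+15·4⁴)/(360·16·100000) = -1327/250000 rad
Superposition: θ = Σ θ_i = -85139/6250000 rad ≈ -0.013622 rad

θ(4) = -85139/6250000 rad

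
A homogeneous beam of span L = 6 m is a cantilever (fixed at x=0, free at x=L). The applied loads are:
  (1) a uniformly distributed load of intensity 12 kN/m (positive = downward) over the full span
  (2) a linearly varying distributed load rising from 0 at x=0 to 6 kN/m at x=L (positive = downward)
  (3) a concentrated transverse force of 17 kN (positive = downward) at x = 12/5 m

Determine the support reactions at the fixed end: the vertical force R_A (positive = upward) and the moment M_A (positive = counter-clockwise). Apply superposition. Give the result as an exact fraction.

R_A = 107 kN, M_A = 1644/5 kN·m

Load 1 — uniform load w=12 kN/m over full span:
  R_A = wL = 12·6 = 72 kN
  M_A = wL²/2 = 12·6²/2 = 216 kN·m
Load 2 — triangular load w₀=6 kN/m (0→w₀ over full span):
  R_A = w₀L/2 = 6·6/2 = 18 kN
  M_A = w₀L²/3 = 6·6²/3 = 72 kN·m
Load 3 — point force P=17 kN at a=12/5 m (b=L-a=18/5):
  R_A = P = 17 kN
  M_A = Pa = 17·(12/5) = 204/5 kN·m
Superposition: R_A = 107 kN, M_A = 1644/5 kN·m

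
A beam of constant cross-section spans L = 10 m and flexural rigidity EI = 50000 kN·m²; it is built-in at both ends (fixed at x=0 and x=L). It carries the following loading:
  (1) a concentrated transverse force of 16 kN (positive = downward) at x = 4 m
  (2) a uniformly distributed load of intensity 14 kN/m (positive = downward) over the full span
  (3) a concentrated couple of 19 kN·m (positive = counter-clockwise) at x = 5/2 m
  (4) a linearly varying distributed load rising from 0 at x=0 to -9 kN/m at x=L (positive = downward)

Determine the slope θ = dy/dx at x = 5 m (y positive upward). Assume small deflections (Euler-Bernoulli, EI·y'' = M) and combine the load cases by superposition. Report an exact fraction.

θ(5) = 1299/8000000 rad

Load 1 — point force P=16 kN at a=4 m (b=L-a=6):
  θ_1 = Pa²(L-x)(2bL-(3b+a)(L-x))/(2L³EI)  [x>a] = 16·4²·(10-5)·(2·6·10-(3·6+4)·(10-5))/(2·10³·50000) = 2/15625 rad
Load 2 — uniform load w=14 kN/m over full span:
  θ_2 = -wx(L-x)(L-2x)/(12EI) = -14·5·(10-5)·(10-2·5)/(12·50000) = 0 rad
Load 3 — applied couple M₀=19 kN·m at a=5/2 m (b=L-a=15/2):
  θ_3 = (R_Ax²/2 - M_Ax - M₀(x-a))/EI  [x>a] with R_A=171/80, M_A=-57/16 = ((171/80)·5²/2 - (-57/16)·5 - 19·(5-(5/2)))/50000 = -19/320000 rad
Load 4 — triangular load w₀=-9 kN/m (0→w₀ over full span):
  θ_4 = -w₀(2x(L-x)(L-2x)(x+2L)+x²(L-x)²)/(120LEI) = -(-9)·(2·5·(10-5)·(10-2·5)·(5+2·10)+5²·(10-5)²)/(120·10·50000) = 3/32000 rad
Superposition: θ = Σ θ_i = 1299/8000000 rad ≈ 0.000162 rad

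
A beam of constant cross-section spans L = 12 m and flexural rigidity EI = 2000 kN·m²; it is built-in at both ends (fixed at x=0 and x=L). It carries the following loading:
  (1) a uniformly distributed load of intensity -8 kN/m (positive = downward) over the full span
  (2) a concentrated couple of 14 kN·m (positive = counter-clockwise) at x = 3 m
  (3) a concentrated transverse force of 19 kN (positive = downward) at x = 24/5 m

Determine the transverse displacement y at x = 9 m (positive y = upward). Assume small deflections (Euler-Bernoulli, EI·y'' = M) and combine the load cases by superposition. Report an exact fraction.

y(9) = 30141/320000 m

Load 1 — uniform load w=-8 kN/m over full span:
  y_1 = -wx²(L-x)²/(24EI) = -(-8)·9²·(12-9)²/(24·2000) = 243/2000 m
Load 2 — applied couple M₀=14 kN·m at a=3 m (b=L-a=9):
  y_2 = (R_Ax³/6 - M_Ax²/2 - M₀(x-a)²/2)/EI  [x>a] with R_A=21/16, M_A=-21/8 = ((21/16)·9³/6 - (-21/8)·9²/2 - 14·(9-3)²/2)/2000 = 441/64000 m
Load 3 — point force P=19 kN at a=24/5 m (b=L-a=36/5):
  y_3 = -Pa²(L-x)²(3bL-(3b+a)(L-x))/(6L³EI)  [x>a] = -19·(24/5)²·(12-9)²·(3·(36/5)·12-(3·(36/5)+(24/5))·(12-9))/(6·12³·2000) = -171/5000 m
Superposition: y = Σ y_i = 30141/320000 m ≈ 0.094191 m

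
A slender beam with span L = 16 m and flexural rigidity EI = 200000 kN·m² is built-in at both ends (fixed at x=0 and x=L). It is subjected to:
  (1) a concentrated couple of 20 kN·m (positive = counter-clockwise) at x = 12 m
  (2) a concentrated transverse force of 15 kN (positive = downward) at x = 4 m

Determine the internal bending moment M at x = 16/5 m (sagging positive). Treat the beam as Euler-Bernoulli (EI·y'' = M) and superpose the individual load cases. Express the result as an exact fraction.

Load 1 — applied couple M₀=20 kN·m at a=12 m (b=L-a=4):
  M_1 = R_Ax - M_A  [x≤a] with R_A=45/32, M_A=25/4 = (45/32)·(16/5) - (25/4) = -7/4 kN·m
Load 2 — point force P=15 kN at a=4 m (b=L-a=12):
  M_2 = Pb²(3a+b)x/L³ - Pab²/L²  [x≤a] = 15·12²·(3·4+12)·(16/5)/16³ - 15·4·12²/16² = 27/4 kN·m
Superposition: M = Σ M_i = 5 kN·m ≈ 5.000000 kN·m

M(16/5) = 5 kN·m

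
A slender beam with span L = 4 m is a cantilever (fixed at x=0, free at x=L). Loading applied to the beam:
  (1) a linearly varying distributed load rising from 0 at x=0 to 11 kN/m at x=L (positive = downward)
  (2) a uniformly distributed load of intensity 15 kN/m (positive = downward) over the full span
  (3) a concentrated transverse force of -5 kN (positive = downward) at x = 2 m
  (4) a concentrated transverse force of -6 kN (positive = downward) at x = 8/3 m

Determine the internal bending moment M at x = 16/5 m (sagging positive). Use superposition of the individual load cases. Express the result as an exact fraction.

Load 1 — triangular load w₀=11 kN/m (0→w₀ over full span):
  M_1 = w₀Lx/2 - w₀L²/3 - w₀x³/(6L) = 11·4·(16/5)/2 - 11·4²/3 - 11·(16/5)³/(6·4) = -1232/375 kN·m
Load 2 — uniform load w=15 kN/m over full span:
  M_2 = -w(L-x)²/2 = -15·(4-(16/5))²/2 = -24/5 kN·m
Load 3 — point force P=-5 kN at a=2 m (b=L-a=2):
  M_3 = 0  [x>a] = 0 kN·m
Load 4 — point force P=-6 kN at a=8/3 m (b=L-a=4/3):
  M_4 = 0  [x>a] = 0 kN·m
Superposition: M = Σ M_i = -3032/375 kN·m ≈ -8.085333 kN·m

M(16/5) = -3032/375 kN·m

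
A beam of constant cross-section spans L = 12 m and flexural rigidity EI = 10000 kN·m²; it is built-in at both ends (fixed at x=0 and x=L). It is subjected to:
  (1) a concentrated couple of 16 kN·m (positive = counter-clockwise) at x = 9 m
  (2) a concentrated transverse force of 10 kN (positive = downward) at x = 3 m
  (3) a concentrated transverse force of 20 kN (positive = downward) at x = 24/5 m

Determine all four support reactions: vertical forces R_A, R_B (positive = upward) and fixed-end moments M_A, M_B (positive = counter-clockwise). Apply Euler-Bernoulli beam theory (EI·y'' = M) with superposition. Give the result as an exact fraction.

R_A = 9159/400 kN, M_A = 11287/200 kN·m, R_B = 2841/400 kN, M_B = -6333/200 kN·m

Load 1 — applied couple M₀=16 kN·m at a=9 m (b=L-a=3):
  R_A = 6M₀ab/L³ = 6·16·9·3/12³ = 3/2 kN
  M_A = M₀b(2a-b)/L² = 16·3·(2·9-3)/12² = 5 kN·m
  R_B = -6M₀ab/L³ = -6·16·9·3/12³ = -3/2 kN
  M_B = M₀a(2b-a)/L² = 16·9·(2·3-9)/12² = -3 kN·m
Load 2 — point force P=10 kN at a=3 m (b=L-a=9):
  R_A = Pb²(3a+b)/L³ = 10·9²·(3·3+9)/12³ = 135/16 kN
  M_A = Pab²/L² = 10·3·9²/12² = 135/8 kN·m
  R_B = Pa²(a+3b)/L³ = 10·3²·(3+3·9)/12³ = 25/16 kN
  M_B = -Pa²b/L² = -10·3²·9/12² = -45/8 kN·m
Load 3 — point force P=20 kN at a=24/5 m (b=L-a=36/5):
  R_A = Pb²(3a+b)/L³ = 20·(36/5)²·(3·(24/5)+(36/5))/12³ = 324/25 kN
  M_A = Pab²/L² = 20·(24/5)·(36/5)²/12² = 864/25 kN·m
  R_B = Pa²(a+3b)/L³ = 20·(24/5)²·((24/5)+3·(36/5))/12³ = 176/25 kN
  M_B = -Pa²b/L² = -20·(24/5)²·(36/5)/12² = -576/25 kN·m
Superposition: R_A = 9159/400 kN, M_A = 11287/200 kN·m, R_B = 2841/400 kN, M_B = -6333/200 kN·m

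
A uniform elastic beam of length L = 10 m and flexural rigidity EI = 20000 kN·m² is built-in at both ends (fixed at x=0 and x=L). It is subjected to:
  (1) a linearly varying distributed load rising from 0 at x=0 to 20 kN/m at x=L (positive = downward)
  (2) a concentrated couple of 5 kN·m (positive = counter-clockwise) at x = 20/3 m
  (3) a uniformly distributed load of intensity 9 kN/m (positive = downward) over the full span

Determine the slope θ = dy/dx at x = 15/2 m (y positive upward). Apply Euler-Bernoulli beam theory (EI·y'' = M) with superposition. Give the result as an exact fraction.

Load 1 — triangular load w₀=20 kN/m (0→w₀ over full span):
  θ_1 = -w₀(2x(L-x)(L-2x)(x+2L)+x²(L-x)²)/(120LEI) = -20·(2·(15/2)·(10-(15/2))·(10-2·(15/2))·((15/2)+2·10)+(15/2)²·(10-(15/2))²)/(120·10·20000) = 41/10240 rad
Load 2 — applied couple M₀=5 kN·m at a=20/3 m (b=L-a=10/3):
  θ_2 = (R_Ax²/2 - M_Ax - M₀(x-a))/EI  [x>a] with R_A=2/3, M_A=5/3 = ((2/3)·(15/2)²/2 - (5/3)·(15/2) - 5·((15/2)-(20/3)))/20000 = 1/9600 rad
Load 3 — uniform load w=9 kN/m over full span:
  θ_3 = -wx(L-x)(L-2x)/(12EI) = -9·(15/2)·(10-(15/2))·(10-2·(15/2))/(12·20000) = 9/2560 rad
Superposition: θ = Σ θ_i = 1171/153600 rad ≈ 0.007624 rad

θ(15/2) = 1171/153600 rad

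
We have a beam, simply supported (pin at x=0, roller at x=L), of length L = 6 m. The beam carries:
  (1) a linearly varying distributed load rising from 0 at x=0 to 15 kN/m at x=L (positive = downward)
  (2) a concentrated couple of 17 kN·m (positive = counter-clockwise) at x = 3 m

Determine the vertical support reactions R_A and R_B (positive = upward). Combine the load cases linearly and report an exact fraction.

Load 1 — triangular load w₀=15 kN/m (0→w₀ over full span):
  R_A = w₀L/6 = 15·6/6 = 15 kN
  R_B = w₀L/3 = 15·6/3 = 30 kN
Load 2 — applied couple M₀=17 kN·m at a=3 m (b=L-a=3):
  R_A = M₀/L = 17/6 kN
  R_B = -M₀/L = -17/6 kN
Superposition: R_A = 107/6 kN, R_B = 163/6 kN

R_A = 107/6 kN, R_B = 163/6 kN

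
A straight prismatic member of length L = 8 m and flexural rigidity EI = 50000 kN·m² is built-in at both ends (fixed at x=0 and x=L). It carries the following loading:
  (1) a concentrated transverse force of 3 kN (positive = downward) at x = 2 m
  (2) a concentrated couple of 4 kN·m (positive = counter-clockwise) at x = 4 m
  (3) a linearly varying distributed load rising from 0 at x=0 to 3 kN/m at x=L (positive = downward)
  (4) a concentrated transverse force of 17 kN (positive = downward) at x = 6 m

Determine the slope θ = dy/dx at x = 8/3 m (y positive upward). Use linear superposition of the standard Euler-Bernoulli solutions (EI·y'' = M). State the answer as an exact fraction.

θ(8/3) = -2689/10125000 rad

Load 1 — point force P=3 kN at a=2 m (b=L-a=6):
  θ_1 = Pa²(L-x)(2bL-(3b+a)(L-x))/(2L³EI)  [x>a] = 3·2²·(8-(8/3))·(2·6·8-(3·6+2)·(8-(8/3)))/(2·8³·50000) = -1/75000 rad
Load 2 — applied couple M₀=4 kN·m at a=4 m (b=L-a=4):
  θ_2 = (R_Ax²/2 - M_Ax)/EI  [x≤a] with R_A=3/4, M_A=1 = ((3/4)·(8/3)²/2 - 1·(8/3))/50000 = 0 rad
Load 3 — triangular load w₀=3 kN/m (0→w₀ over full span):
  θ_3 = -w₀(2x(L-x)(L-2x)(x+2L)+x²(L-x)²)/(120LEI) = -3·(2·(8/3)·(8-(8/3))·(8-2·(8/3))·((8/3)+2·8)+(8/3)²·(8-(8/3))²)/(120·8·50000) = -128/1265625 rad
Load 4 — point force P=17 kN at a=6 m (b=L-a=2):
  θ_4 = -Pb²x(2aL-(3a+b)x)/(2L³EI)  [x≤a] = -17·2²·(8/3)·(2·6·8-(3·6+2)·(8/3))/(2·8³·50000) = -17/112500 rad
Superposition: θ = Σ θ_i = -2689/10125000 rad ≈ -0.000266 rad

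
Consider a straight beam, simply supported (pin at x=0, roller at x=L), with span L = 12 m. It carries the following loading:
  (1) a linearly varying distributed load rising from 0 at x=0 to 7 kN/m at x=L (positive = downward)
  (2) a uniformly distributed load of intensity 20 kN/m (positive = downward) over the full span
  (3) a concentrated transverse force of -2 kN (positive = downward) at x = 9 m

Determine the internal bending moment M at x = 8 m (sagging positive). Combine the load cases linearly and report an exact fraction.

Load 1 — triangular load w₀=7 kN/m (0→w₀ over full span):
  M_1 = w₀Lx/6 - w₀x³/(6L) = 7·12·8/6 - 7·8³/(6·12) = 560/9 kN·m
Load 2 — uniform load w=20 kN/m over full span:
  M_2 = wx(L-x)/2 = 20·8·(12-8)/2 = 320 kN·m
Load 3 — point force P=-2 kN at a=9 m (b=L-a=3):
  M_3 = Pbx/L  [x≤a] = (-2)·3·8/12 = -4 kN·m
Superposition: M = Σ M_i = 3404/9 kN·m ≈ 378.222222 kN·m

M(8) = 3404/9 kN·m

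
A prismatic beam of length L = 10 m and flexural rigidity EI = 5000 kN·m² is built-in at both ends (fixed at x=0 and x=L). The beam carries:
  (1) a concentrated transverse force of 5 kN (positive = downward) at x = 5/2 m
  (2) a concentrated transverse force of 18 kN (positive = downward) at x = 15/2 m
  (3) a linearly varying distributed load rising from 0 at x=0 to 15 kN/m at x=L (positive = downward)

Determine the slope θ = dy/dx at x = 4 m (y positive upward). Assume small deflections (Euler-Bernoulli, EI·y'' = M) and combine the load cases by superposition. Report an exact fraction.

Load 1 — point force P=5 kN at a=5/2 m (b=L-a=15/2):
  θ_1 = Pa²(L-x)(2bL-(3b+a)(L-x))/(2L³EI)  [x>a] = 5·(5/2)²·(10-4)·(2·(15/2)·10-(3·(15/2)+(5/2))·(10-4))/(2·10³·5000) = 0 rad
Load 2 — point force P=18 kN at a=15/2 m (b=L-a=5/2):
  θ_2 = -Pb²x(2aL-(3a+b)x)/(2L³EI)  [x≤a] = -18·(5/2)²·4·(2·(15/2)·10-(3·(15/2)+(5/2))·4)/(2·10³·5000) = -9/4000 rad
Load 3 — triangular load w₀=15 kN/m (0→w₀ over full span):
  θ_3 = -w₀(2x(L-x)(L-2x)(x+2L)+x²(L-x)²)/(120LEI) = -15·(2·4·(10-4)·(10-2·4)·(4+2·10)+4²·(10-4)²)/(120·10·5000) = -9/1250 rad
Superposition: θ = Σ θ_i = -189/20000 rad ≈ -0.009450 rad

θ(4) = -189/20000 rad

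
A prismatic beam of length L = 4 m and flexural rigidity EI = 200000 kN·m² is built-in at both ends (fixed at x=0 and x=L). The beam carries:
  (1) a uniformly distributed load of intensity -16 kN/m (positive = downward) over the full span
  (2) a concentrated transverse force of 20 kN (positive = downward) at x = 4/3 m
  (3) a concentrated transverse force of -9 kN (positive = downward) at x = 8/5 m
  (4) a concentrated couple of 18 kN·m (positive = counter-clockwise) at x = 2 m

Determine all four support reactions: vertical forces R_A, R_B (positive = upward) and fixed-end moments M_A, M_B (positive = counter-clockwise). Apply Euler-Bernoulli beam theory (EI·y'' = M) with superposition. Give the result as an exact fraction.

Load 1 — uniform load w=-16 kN/m over full span:
  R_A = wL/2 = (-16)·4/2 = -32 kN
  M_A = wL²/12 = (-16)·4²/12 = -64/3 kN·m
  R_B = wL/2 = (-16)·4/2 = -32 kN
  M_B = -wL²/12 = -(-16)·4²/12 = 64/3 kN·m
Load 2 — point force P=20 kN at a=4/3 m (b=L-a=8/3):
  R_A = Pb²(3a+b)/L³ = 20·(8/3)²·(3·(4/3)+(8/3))/4³ = 400/27 kN
  M_A = Pab²/L² = 20·(4/3)·(8/3)²/4² = 320/27 kN·m
  R_B = Pa²(a+3b)/L³ = 20·(4/3)²·((4/3)+3·(8/3))/4³ = 140/27 kN
  M_B = -Pa²b/L² = -20·(4/3)²·(8/3)/4² = -160/27 kN·m
Load 3 — point force P=-9 kN at a=8/5 m (b=L-a=12/5):
  R_A = Pb²(3a+b)/L³ = (-9)·(12/5)²·(3·(8/5)+(12/5))/4³ = -729/125 kN
  M_A = Pab²/L² = (-9)·(8/5)·(12/5)²/4² = -648/125 kN·m
  R_B = Pa²(a+3b)/L³ = (-9)·(8/5)²·((8/5)+3·(12/5))/4³ = -396/125 kN
  M_B = -Pa²b/L² = -(-9)·(8/5)²·(12/5)/4² = 432/125 kN·m
Load 4 — applied couple M₀=18 kN·m at a=2 m (b=L-a=2):
  R_A = 6M₀ab/L³ = 6·18·2·2/4³ = 27/4 kN
  M_A = M₀b(2a-b)/L² = 18·2·(2·2-2)/4² = 9/2 kN·m
  R_B = -6M₀ab/L³ = -6·18·2·2/4³ = -27/4 kN
  M_B = M₀a(2b-a)/L² = 18·2·(2·2-2)/4² = 9/2 kN·m
Superposition: R_A = -219607/13500 kN, M_A = -68617/6750 kN·m, R_B = -495893/13500 kN, M_B = 157703/6750 kN·m

R_A = -219607/13500 kN, M_A = -68617/6750 kN·m, R_B = -495893/13500 kN, M_B = 157703/6750 kN·m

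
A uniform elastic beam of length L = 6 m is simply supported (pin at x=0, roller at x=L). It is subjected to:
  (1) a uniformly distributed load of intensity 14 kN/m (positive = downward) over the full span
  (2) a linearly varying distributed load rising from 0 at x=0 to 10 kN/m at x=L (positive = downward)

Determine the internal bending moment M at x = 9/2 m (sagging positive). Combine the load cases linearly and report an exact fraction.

M(9/2) = 1071/16 kN·m

Load 1 — uniform load w=14 kN/m over full span:
  M_1 = wx(L-x)/2 = 14·(9/2)·(6-(9/2))/2 = 189/4 kN·m
Load 2 — triangular load w₀=10 kN/m (0→w₀ over full span):
  M_2 = w₀Lx/6 - w₀x³/(6L) = 10·6·(9/2)/6 - 10·(9/2)³/(6·6) = 315/16 kN·m
Superposition: M = Σ M_i = 1071/16 kN·m ≈ 66.937500 kN·m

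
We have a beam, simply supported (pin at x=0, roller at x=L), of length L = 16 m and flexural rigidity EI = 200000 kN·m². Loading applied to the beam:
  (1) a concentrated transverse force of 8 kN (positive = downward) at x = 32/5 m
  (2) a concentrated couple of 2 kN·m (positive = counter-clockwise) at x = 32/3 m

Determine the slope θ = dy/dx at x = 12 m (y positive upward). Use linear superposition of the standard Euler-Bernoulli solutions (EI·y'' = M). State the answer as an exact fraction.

θ(12) = 103349/225000000 rad

Load 1 — point force P=8 kN at a=32/5 m (b=L-a=48/5):
  θ_1 = -Pa(2L²-6Lx+3x²+a²)/(6LEI)  [x>a] = -8·(32/5)·(2·16²-6·16·12+3·12²+(32/5)²)/(6·16·200000) = 174/390625 rad
Load 2 — applied couple M₀=2 kN·m at a=32/3 m (b=L-a=16/3):
  θ_2 = (M₀x²/(2L)-M₀(x-a)+C₁)/EI  [x>a] with C₁=M₀(3b²-L²)/(6L)=-32/9 = (2·12²/(2·16)-2·(12-(32/3))+(-32/9))/200000 = 1/72000 rad
Superposition: θ = Σ θ_i = 103349/225000000 rad ≈ 0.000459 rad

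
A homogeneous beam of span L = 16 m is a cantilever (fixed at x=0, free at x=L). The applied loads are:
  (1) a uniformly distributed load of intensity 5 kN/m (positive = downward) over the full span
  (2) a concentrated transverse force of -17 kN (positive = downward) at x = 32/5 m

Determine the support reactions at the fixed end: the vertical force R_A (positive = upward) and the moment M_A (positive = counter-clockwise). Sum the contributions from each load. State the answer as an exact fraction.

Load 1 — uniform load w=5 kN/m over full span:
  R_A = wL = 5·16 = 80 kN
  M_A = wL²/2 = 5·16²/2 = 640 kN·m
Load 2 — point force P=-17 kN at a=32/5 m (b=L-a=48/5):
  R_A = P = (-17) = -17 kN
  M_A = Pa = (-17)·(32/5) = -544/5 kN·m
Superposition: R_A = 63 kN, M_A = 2656/5 kN·m

R_A = 63 kN, M_A = 2656/5 kN·m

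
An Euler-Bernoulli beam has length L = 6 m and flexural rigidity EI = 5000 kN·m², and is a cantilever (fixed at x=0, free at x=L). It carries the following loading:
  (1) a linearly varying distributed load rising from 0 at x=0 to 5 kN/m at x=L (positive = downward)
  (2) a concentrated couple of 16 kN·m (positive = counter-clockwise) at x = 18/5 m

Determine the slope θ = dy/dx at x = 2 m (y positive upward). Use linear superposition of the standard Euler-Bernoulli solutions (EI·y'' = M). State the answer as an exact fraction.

Load 1 — triangular load w₀=5 kN/m (0→w₀ over full span):
  θ_1 = (w₀Lx²/4-w₀L²x/3-w₀x⁴/(24L))/EI = (5·6·2²/4-5·6²·2/3-5·2⁴/(24·6))/5000 = -163/9000 rad
Load 2 — applied couple M₀=16 kN·m at a=18/5 m (b=L-a=12/5):
  θ_2 = M₀x/EI  [x≤a] = 16·2/5000 = 4/625 rad
Superposition: θ = Σ θ_i = -527/45000 rad ≈ -0.011711 rad

θ(2) = -527/45000 rad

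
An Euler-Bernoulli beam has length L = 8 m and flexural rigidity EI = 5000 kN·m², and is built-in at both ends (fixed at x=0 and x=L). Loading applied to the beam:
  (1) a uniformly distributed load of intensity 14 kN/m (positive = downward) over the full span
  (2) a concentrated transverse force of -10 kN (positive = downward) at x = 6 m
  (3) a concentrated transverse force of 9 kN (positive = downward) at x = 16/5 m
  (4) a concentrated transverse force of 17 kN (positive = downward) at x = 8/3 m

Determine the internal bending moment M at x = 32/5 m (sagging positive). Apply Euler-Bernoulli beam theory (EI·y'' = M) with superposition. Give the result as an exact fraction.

M(32/5) = -227297/22500 kN·m

Load 1 — uniform load w=14 kN/m over full span:
  M_1 = wLx/2 - wL²/12 - wx²/2 = 14·8·(32/5)/2 - 14·8²/12 - 14·(32/5)²/2 = -224/75 kN·m
Load 2 — point force P=-10 kN at a=6 m (b=L-a=2):
  M_2 = Pa²(a+3b)(L-x)/L³ - Pa²b/L²  [x>a] = (-10)·6²·(6+3·2)·(8-(32/5))/8³ - (-10)·6²·2/8² = -9/4 kN·m
Load 3 — point force P=9 kN at a=16/5 m (b=L-a=24/5):
  M_3 = Pa²(a+3b)(L-x)/L³ - Pa²b/L²  [x>a] = 9·(16/5)²·((16/5)+3·(24/5))·(8-(32/5))/8³ - 9·(16/5)²·(24/5)/8² = -1152/625 kN·m
Load 4 — point force P=17 kN at a=8/3 m (b=L-a=16/3):
  M_4 = Pa²(a+3b)(L-x)/L³ - Pa²b/L²  [x>a] = 17·(8/3)²·((8/3)+3·(16/3))·(8-(32/5))/8³ - 17·(8/3)²·(16/3)/8² = -136/45 kN·m
Superposition: M = Σ M_i = -227297/22500 kN·m ≈ -10.102089 kN·m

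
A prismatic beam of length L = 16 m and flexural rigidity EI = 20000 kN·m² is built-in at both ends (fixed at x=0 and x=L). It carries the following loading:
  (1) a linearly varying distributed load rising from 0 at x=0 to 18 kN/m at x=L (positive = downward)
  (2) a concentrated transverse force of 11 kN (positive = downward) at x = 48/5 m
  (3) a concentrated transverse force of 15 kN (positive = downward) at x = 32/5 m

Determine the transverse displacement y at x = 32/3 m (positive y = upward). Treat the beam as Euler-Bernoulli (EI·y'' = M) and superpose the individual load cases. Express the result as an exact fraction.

Load 1 — triangular load w₀=18 kN/m (0→w₀ over full span):
  y_1 = -w₀x²(L-x)²(x+2L)/(120LEI) = -18·(32/3)²·(16-(32/3))²·((32/3)+2·16)/(120·16·20000) = -16384/253125 m
Load 2 — point force P=11 kN at a=48/5 m (b=L-a=32/5):
  y_2 = -Pa²(L-x)²(3bL-(3b+a)(L-x))/(6L³EI)  [x>a] = -11·(48/5)²·(16-(32/3))²·(3·(32/5)·16-(3·(32/5)+(48/5))·(16-(32/3)))/(6·16³·20000) = -704/78125 m
Load 3 — point force P=15 kN at a=32/5 m (b=L-a=48/5):
  y_3 = -Pa²(L-x)²(3bL-(3b+a)(L-x))/(6L³EI)  [x>a] = -15·(32/5)²·(16-(32/3))²·(3·(48/5)·16-(3·(48/5)+(32/5))·(16-(32/3)))/(6·16³·20000) = -4096/421875 m
Superposition: y = Σ y_i = -528064/6328125 m ≈ -0.083447 m

y(32/3) = -528064/6328125 m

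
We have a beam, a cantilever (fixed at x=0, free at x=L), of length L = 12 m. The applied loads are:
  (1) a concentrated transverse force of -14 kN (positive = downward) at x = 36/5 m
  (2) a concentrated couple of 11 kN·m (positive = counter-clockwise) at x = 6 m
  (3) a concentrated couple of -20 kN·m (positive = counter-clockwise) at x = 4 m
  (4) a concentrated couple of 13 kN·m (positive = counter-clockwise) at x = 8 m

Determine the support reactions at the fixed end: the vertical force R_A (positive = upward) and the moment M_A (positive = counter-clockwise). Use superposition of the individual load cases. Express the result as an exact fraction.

Load 1 — point force P=-14 kN at a=36/5 m (b=L-a=24/5):
  R_A = P = (-14) = -14 kN
  M_A = Pa = (-14)·(36/5) = -504/5 kN·m
Load 2 — applied couple M₀=11 kN·m at a=6 m (b=L-a=6):
  R_A = 0 kN
  M_A = -M₀ = -11 kN·m
Load 3 — applied couple M₀=-20 kN·m at a=4 m (b=L-a=8):
  R_A = 0 kN
  M_A = -M₀ = -(-20) = 20 kN·m
Load 4 — applied couple M₀=13 kN·m at a=8 m (b=L-a=4):
  R_A = 0 kN
  M_A = -M₀ = -13 kN·m
Superposition: R_A = -14 kN, M_A = -524/5 kN·m

R_A = -14 kN, M_A = -524/5 kN·m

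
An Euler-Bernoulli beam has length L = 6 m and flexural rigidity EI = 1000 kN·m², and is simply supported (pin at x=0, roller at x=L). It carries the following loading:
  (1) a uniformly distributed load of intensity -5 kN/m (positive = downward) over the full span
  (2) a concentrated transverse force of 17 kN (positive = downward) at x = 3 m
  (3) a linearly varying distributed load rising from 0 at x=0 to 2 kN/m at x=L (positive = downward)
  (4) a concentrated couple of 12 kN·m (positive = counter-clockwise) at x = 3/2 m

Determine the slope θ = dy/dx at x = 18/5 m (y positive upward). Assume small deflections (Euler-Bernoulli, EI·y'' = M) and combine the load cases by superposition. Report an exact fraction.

Load 1 — uniform load w=-5 kN/m over full span:
  θ_1 = -w(L³-6Lx²+4x³)/(24EI) = -(-5)·(6³-6·6·(18/5)²+4·(18/5)³)/(24·1000) = -333/25000 rad
Load 2 — point force P=17 kN at a=3 m (b=L-a=3):
  θ_2 = -Pa(2L²-6Lx+3x²+a²)/(6LEI)  [x>a] = -17·3·(2·6²-6·6·(18/5)+3·(18/5)²+3²)/(6·6·1000) = 1377/100000 rad
Load 3 — triangular load w₀=2 kN/m (0→w₀ over full span):
  θ_3 = -w₀(7L⁴-30L²x²+15x⁴)/(360LEI) = -2·(7·6⁴-30·6²·(18/5)²+15·(18/5)⁴)/(360·6·1000) = 174/78125 rad
Load 4 — applied couple M₀=12 kN·m at a=3/2 m (b=L-a=9/2):
  θ_4 = (M₀x²/(2L)-M₀(x-a)+C₁)/EI  [x>a] with C₁=M₀(3b²-L²)/(6L)=33/4 = (12·(18/5)²/(2·6)-12·((18/5)-(3/2))+(33/4))/1000 = -399/100000 rad
Superposition: θ = Σ θ_i = -1641/1250000 rad ≈ -0.001313 rad

θ(18/5) = -1641/1250000 rad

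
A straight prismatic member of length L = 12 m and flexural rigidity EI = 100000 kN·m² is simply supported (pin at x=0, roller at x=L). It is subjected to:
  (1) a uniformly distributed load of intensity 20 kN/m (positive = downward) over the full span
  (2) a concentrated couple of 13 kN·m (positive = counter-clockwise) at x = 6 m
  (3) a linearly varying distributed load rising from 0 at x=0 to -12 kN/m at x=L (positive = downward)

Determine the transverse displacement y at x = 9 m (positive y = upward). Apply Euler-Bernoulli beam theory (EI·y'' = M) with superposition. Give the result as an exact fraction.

y(9) = -657/25000 m

Load 1 — uniform load w=20 kN/m over full span:
  y_1 = -wx(L³-2Lx²+x³)/(24EI) = -20·9·(12³-2·12·9²+9³)/(24·100000) = -1539/40000 m
Load 2 — applied couple M₀=13 kN·m at a=6 m (b=L-a=6):
  y_2 = (M₀x³/(6L)-M₀(x-a)²/2+C₁x)/EI  [x>a] with C₁=M₀(3b²-L²)/(6L)=-13/2 = (13·9³/(6·12)-13·(9-6)²/2+(-13/2)·9)/100000 = 117/800000 m
Load 3 — triangular load w₀=-12 kN/m (0→w₀ over full span):
  y_3 = -w₀x(7L⁴-10L²x²+3x⁴)/(360LEI) = -(-12)·9·(7·12⁴-10·12²·9²+3·9⁴)/(360·12·100000) = 9639/800000 m
Superposition: y = Σ y_i = -657/25000 m ≈ -0.026280 m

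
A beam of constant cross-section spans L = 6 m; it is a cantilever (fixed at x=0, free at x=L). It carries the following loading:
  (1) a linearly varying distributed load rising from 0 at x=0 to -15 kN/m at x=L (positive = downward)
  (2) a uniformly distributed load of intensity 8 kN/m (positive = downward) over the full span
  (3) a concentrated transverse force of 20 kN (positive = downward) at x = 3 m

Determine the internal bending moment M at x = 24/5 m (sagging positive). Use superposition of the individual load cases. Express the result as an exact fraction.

M(24/5) = 108/25 kN·m

Load 1 — triangular load w₀=-15 kN/m (0→w₀ over full span):
  M_1 = w₀Lx/2 - w₀L²/3 - w₀x³/(6L) = (-15)·6·(24/5)/2 - (-15)·6²/3 - (-15)·(24/5)³/(6·6) = 252/25 kN·m
Load 2 — uniform load w=8 kN/m over full span:
  M_2 = -w(L-x)²/2 = -8·(6-(24/5))²/2 = -144/25 kN·m
Load 3 — point force P=20 kN at a=3 m (b=L-a=3):
  M_3 = 0  [x>a] = 0 kN·m
Superposition: M = Σ M_i = 108/25 kN·m ≈ 4.320000 kN·m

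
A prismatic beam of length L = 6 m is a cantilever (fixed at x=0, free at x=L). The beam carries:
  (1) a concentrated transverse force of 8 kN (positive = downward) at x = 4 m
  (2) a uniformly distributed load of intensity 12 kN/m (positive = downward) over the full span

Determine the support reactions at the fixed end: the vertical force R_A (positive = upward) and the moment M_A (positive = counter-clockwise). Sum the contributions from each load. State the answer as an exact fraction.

Load 1 — point force P=8 kN at a=4 m (b=L-a=2):
  R_A = P = 8 kN
  M_A = Pa = 8·4 = 32 kN·m
Load 2 — uniform load w=12 kN/m over full span:
  R_A = wL = 12·6 = 72 kN
  M_A = wL²/2 = 12·6²/2 = 216 kN·m
Superposition: R_A = 80 kN, M_A = 248 kN·m

R_A = 80 kN, M_A = 248 kN·m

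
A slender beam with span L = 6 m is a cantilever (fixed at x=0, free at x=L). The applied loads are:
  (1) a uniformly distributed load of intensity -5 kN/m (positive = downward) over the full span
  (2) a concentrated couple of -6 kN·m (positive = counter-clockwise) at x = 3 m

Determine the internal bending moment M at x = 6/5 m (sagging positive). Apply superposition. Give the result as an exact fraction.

M(6/5) = 258/5 kN·m

Load 1 — uniform load w=-5 kN/m over full span:
  M_1 = -w(L-x)²/2 = -(-5)·(6-(6/5))²/2 = 288/5 kN·m
Load 2 — applied couple M₀=-6 kN·m at a=3 m (b=L-a=3):
  M_2 = M₀  [x≤a] = (-6) = -6 kN·m
Superposition: M = Σ M_i = 258/5 kN·m ≈ 51.600000 kN·m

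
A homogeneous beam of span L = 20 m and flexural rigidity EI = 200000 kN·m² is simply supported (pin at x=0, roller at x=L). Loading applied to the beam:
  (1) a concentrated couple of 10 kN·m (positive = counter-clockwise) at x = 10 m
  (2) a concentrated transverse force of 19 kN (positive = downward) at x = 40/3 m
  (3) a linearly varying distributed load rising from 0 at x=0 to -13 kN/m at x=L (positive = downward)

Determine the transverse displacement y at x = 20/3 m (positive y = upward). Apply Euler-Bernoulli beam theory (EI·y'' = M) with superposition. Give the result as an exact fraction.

Load 1 — applied couple M₀=10 kN·m at a=10 m (b=L-a=10):
  y_1 = (M₀x³/(6L)+C₁x)/EI  [x≤a] with C₁=M₀(3b²-L²)/(6L)=-25/3 = (10·(20/3)³/(6·20)+(-25/3)·(20/3))/200000 = -1/6480 m
Load 2 — point force P=19 kN at a=40/3 m (b=L-a=20/3):
  y_2 = -Pbx(L²-b²-x²)/(6LEI)  [x≤a] = -19·(20/3)·(20/3)·(20²-(20/3)²-(20/3)²)/(6·20·200000) = -133/12150 m
Load 3 — triangular load w₀=-13 kN/m (0→w₀ over full span):
  y_3 = -w₀x(7L⁴-10L²x²+3x⁴)/(360LEI) = -(-13)·(20/3)·(7·20⁴-10·20²·(20/3)²+3·(20/3)⁴)/(360·20·200000) = 208/3645 m
Superposition: y = Σ y_i = 13403/291600 m ≈ 0.045964 m

y(20/3) = 13403/291600 m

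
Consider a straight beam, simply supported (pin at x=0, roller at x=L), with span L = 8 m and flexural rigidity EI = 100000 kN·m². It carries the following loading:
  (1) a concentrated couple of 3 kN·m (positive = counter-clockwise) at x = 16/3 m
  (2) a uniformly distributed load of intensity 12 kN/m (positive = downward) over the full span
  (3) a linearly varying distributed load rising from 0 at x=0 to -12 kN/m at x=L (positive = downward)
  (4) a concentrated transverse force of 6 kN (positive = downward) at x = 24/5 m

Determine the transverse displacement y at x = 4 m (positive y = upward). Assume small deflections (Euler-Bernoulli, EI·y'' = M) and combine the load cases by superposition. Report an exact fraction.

Load 1 — applied couple M₀=3 kN·m at a=16/3 m (b=L-a=8/3):
  y_1 = (M₀x³/(6L)+C₁x)/EI  [x≤a] with C₁=M₀(3b²-L²)/(6L)=-8/3 = (3·4³/(6·8)+(-8/3)·4)/100000 = -1/15000 m
Load 2 — uniform load w=12 kN/m over full span:
  y_2 = -wx(L³-2Lx²+x³)/(24EI) = -12·4·(8³-2·8·4²+4³)/(24·100000) = -4/625 m
Load 3 — triangular load w₀=-12 kN/m (0→w₀ over full span):
  y_3 = -w₀x(7L⁴-10L²x²+3x⁴)/(360LEI) = -(-12)·4·(7·8⁴-10·8²·4²+3·4⁴)/(360·8·100000) = 2/625 m
Load 4 — point force P=6 kN at a=24/5 m (b=L-a=16/5):
  y_4 = -Pbx(L²-b²-x²)/(6LEI)  [x≤a] = -6·(16/5)·4·(8²-(16/5)²-4²)/(6·8·100000) = -236/390625 m
Superposition: y = Σ y_i = -36289/9375000 m ≈ -0.003871 m

y(4) = -36289/9375000 m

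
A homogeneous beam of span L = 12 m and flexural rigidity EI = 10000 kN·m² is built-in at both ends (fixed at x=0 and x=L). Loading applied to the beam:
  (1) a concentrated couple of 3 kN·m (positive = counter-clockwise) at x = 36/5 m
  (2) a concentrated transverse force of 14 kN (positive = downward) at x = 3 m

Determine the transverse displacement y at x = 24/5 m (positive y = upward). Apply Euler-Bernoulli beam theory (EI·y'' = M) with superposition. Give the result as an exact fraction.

Load 1 — applied couple M₀=3 kN·m at a=36/5 m (b=L-a=24/5):
  y_1 = (R_Ax³/6 - M_Ax²/2)/EI  [x≤a] with R_A=9/25, M_A=24/25 = ((9/25)·(24/5)³/6 - (24/25)·(24/5)²/2)/10000 = -864/1953125 m
Load 2 — point force P=14 kN at a=3 m (b=L-a=9):
  y_2 = -Pa²(L-x)²(3bL-(3b+a)(L-x))/(6L³EI)  [x>a] = -14·3²·(12-(24/5))²·(3·9·12-(3·9+3)·(12-(24/5)))/(6·12³·10000) = -1701/250000 m
Superposition: y = Σ y_i = -226449/31250000 m ≈ -0.007246 m

y(24/5) = -226449/31250000 m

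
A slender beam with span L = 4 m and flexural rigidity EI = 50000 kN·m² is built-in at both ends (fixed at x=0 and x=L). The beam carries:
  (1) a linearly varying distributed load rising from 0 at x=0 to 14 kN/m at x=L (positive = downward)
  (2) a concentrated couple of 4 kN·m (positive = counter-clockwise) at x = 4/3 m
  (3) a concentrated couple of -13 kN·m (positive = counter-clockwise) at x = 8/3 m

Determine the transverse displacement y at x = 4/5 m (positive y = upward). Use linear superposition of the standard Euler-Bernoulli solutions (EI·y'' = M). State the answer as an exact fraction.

Load 1 — triangular load w₀=14 kN/m (0→w₀ over full span):
  y_1 = -w₀x²(L-x)²(x+2L)/(120LEI) = -14·(4/5)²·(4-(4/5))²·((4/5)+2·4)/(120·4·50000) = -4928/146484375 m
Load 2 — applied couple M₀=4 kN·m at a=4/3 m (b=L-a=8/3):
  y_2 = (R_Ax³/6 - M_Ax²/2)/EI  [x≤a] with R_A=4/3, M_A=0 = ((4/3)·(4/5)³/6 - 0·(4/5)²/2)/50000 = 8/3515625 m
Load 3 — applied couple M₀=-13 kN·m at a=8/3 m (b=L-a=4/3):
  y_3 = (R_Ax³/6 - M_Ax²/2)/EI  [x≤a] with R_A=-13/3, M_A=-13/3 = ((-13/3)·(4/5)³/6 - (-13/3)·(4/5)²/2)/50000 = 143/7031250 m
Superposition: y = Σ y_i = -1077/97656250 m ≈ -0.000011 m

y(4/5) = -1077/97656250 m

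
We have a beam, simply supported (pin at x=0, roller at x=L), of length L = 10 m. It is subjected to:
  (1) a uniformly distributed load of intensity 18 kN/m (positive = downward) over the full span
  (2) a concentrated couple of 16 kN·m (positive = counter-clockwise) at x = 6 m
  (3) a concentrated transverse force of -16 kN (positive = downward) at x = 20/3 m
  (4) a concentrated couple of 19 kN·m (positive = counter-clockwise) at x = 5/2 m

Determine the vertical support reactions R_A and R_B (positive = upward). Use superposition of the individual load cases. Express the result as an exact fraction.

Load 1 — uniform load w=18 kN/m over full span:
  R_A = wL/2 = 18·10/2 = 90 kN
  R_B = wL/2 = 18·10/2 = 90 kN
Load 2 — applied couple M₀=16 kN·m at a=6 m (b=L-a=4):
  R_A = M₀/L = 16/10 = 8/5 kN
  R_B = -M₀/L = -16/10 = -8/5 kN
Load 3 — point force P=-16 kN at a=20/3 m (b=L-a=10/3):
  R_A = Pb/L = (-16)·(10/3)/10 = -16/3 kN
  R_B = Pa/L = (-16)·(20/3)/10 = -32/3 kN
Load 4 — applied couple M₀=19 kN·m at a=5/2 m (b=L-a=15/2):
  R_A = M₀/L = 19/10 kN
  R_B = -M₀/L = -19/10 kN
Superposition: R_A = 529/6 kN, R_B = 455/6 kN

R_A = 529/6 kN, R_B = 455/6 kN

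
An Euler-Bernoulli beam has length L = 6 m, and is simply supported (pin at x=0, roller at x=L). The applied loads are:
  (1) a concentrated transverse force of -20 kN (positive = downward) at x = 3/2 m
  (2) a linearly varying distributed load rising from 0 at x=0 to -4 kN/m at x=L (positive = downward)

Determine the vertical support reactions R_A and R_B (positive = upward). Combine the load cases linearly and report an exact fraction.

Load 1 — point force P=-20 kN at a=3/2 m (b=L-a=9/2):
  R_A = Pb/L = (-20)·(9/2)/6 = -15 kN
  R_B = Pa/L = (-20)·(3/2)/6 = -5 kN
Load 2 — triangular load w₀=-4 kN/m (0→w₀ over full span):
  R_A = w₀L/6 = (-4)·6/6 = -4 kN
  R_B = w₀L/3 = (-4)·6/3 = -8 kN
Superposition: R_A = -19 kN, R_B = -13 kN

R_A = -19 kN, R_B = -13 kN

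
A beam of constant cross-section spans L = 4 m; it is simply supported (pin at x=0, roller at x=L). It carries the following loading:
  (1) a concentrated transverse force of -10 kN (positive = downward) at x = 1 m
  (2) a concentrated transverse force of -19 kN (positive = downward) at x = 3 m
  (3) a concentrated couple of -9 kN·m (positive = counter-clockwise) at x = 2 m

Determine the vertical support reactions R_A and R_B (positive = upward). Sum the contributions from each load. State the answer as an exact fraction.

Load 1 — point force P=-10 kN at a=1 m (b=L-a=3):
  R_A = Pb/L = (-10)·3/4 = -15/2 kN
  R_B = Pa/L = (-10)·1/4 = -5/2 kN
Load 2 — point force P=-19 kN at a=3 m (b=L-a=1):
  R_A = Pb/L = (-19)·1/4 = -19/4 kN
  R_B = Pa/L = (-19)·3/4 = -57/4 kN
Load 3 — applied couple M₀=-9 kN·m at a=2 m (b=L-a=2):
  R_A = M₀/L = (-9)/4 = -9/4 kN
  R_B = -M₀/L = -(-9)/4 = 9/4 kN
Superposition: R_A = -29/2 kN, R_B = -29/2 kN

R_A = -29/2 kN, R_B = -29/2 kN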